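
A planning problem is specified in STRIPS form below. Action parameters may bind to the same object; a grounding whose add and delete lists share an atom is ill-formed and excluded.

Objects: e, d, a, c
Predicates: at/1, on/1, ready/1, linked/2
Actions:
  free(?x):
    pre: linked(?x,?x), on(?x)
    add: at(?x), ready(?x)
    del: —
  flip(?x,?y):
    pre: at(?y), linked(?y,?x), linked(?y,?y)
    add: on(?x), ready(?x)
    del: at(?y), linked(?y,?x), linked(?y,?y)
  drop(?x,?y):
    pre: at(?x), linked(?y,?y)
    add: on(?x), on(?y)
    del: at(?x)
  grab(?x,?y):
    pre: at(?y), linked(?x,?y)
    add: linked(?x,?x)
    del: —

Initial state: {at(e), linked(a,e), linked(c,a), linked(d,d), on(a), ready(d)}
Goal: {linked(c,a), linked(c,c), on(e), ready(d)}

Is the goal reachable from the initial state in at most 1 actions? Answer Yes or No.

No

1. grab(a,e)  →  {at(e), linked(a,a), linked(a,e), linked(c,a), linked(d,d), on(a), ready(d)}
2. free(a)  →  {at(a), at(e), linked(a,a), linked(a,e), linked(c,a), linked(d,d), on(a), ready(a), ready(d)}
3. drop(e,d)  →  {at(a), linked(a,a), linked(a,e), linked(c,a), linked(d,d), on(a), on(d), on(e), ready(a), ready(d)}
4. grab(c,a)  →  {at(a), linked(a,a), linked(a,e), linked(c,a), linked(c,c), linked(d,d), on(a), on(d), on(e), ready(a), ready(d)}
optimal plan length = 4; 4 > 1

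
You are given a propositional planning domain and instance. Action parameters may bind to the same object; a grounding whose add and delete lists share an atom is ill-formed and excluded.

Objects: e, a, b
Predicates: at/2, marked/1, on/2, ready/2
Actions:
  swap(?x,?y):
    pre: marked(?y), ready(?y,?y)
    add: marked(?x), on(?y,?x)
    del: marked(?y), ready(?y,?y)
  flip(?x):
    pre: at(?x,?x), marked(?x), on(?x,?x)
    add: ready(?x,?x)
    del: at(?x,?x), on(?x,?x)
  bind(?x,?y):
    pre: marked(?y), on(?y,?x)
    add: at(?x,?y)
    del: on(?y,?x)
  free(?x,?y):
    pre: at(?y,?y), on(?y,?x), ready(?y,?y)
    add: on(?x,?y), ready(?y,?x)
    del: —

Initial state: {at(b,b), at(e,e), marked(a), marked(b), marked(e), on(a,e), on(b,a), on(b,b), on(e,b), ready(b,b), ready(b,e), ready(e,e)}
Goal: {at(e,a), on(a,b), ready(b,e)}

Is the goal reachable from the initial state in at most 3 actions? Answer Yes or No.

1. bind(e,a)  →  {at(b,b), at(e,a), at(e,e), marked(a), marked(b), marked(e), on(b,a), on(b,b), on(e,b), ready(b,b), ready(b,e), ready(e,e)}
2. free(a,b)  →  {at(b,b), at(e,a), at(e,e), marked(a), marked(b), marked(e), on(a,b), on(b,a), on(b,b), on(e,b), ready(b,a), ready(b,b), ready(b,e), ready(e,e)}
optimal plan length = 2; 2 ≤ 3

Yes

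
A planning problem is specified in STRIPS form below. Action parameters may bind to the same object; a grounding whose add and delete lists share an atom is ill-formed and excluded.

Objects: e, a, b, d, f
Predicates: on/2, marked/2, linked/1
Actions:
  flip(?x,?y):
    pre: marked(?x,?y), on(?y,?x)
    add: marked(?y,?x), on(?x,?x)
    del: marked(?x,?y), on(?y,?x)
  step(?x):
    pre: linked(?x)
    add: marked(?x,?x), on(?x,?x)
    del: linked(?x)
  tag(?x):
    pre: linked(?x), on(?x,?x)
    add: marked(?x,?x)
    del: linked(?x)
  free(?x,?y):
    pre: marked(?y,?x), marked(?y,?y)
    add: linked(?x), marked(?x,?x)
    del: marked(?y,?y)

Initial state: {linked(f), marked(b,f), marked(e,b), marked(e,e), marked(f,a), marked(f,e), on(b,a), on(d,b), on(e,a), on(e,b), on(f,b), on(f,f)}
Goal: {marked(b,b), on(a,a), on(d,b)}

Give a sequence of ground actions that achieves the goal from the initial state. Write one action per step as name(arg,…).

step(f); free(a,f); step(a); free(b,e)

1. step(f)  →  {marked(b,f), marked(e,b), marked(e,e), marked(f,a), marked(f,e), marked(f,f), on(b,a), on(d,b), on(e,a), on(e,b), on(f,b), on(f,f)}
2. free(a,f)  →  {linked(a), marked(a,a), marked(b,f), marked(e,b), marked(e,e), marked(f,a), marked(f,e), on(b,a), on(d,b), on(e,a), on(e,b), on(f,b), on(f,f)}
3. step(a)  →  {marked(a,a), marked(b,f), marked(e,b), marked(e,e), marked(f,a), marked(f,e), on(a,a), on(b,a), on(d,b), on(e,a), on(e,b), on(f,b), on(f,f)}
4. free(b,e)  →  {linked(b), marked(a,a), marked(b,b), marked(b,f), marked(e,b), marked(f,a), marked(f,e), on(a,a), on(b,a), on(d,b), on(e,a), on(e,b), on(f,b), on(f,f)}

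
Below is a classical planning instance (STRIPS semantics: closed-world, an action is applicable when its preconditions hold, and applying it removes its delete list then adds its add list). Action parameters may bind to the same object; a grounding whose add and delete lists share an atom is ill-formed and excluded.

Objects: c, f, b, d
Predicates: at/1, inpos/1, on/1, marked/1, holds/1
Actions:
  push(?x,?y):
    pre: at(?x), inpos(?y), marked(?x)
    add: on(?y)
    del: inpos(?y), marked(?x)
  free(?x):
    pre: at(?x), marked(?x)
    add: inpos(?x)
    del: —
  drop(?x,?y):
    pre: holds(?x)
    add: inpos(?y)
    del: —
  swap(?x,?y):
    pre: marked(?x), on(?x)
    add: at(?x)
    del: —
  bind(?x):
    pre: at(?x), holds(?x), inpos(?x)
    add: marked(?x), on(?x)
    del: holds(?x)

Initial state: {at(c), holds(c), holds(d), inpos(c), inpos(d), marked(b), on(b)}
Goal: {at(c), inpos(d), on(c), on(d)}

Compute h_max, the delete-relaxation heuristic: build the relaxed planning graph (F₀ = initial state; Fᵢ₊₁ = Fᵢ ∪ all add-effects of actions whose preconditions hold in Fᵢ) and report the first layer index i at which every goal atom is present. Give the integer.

2

F0 = init (7 atoms)
F1 = F0 ∪ {at(b), inpos(b), inpos(f), marked(c), on(c)}  (12 atoms)
F2 = F1 ∪ {on(d), on(f)}  (14 atoms)
goal ⊆ F2  ⇒  h_max = 2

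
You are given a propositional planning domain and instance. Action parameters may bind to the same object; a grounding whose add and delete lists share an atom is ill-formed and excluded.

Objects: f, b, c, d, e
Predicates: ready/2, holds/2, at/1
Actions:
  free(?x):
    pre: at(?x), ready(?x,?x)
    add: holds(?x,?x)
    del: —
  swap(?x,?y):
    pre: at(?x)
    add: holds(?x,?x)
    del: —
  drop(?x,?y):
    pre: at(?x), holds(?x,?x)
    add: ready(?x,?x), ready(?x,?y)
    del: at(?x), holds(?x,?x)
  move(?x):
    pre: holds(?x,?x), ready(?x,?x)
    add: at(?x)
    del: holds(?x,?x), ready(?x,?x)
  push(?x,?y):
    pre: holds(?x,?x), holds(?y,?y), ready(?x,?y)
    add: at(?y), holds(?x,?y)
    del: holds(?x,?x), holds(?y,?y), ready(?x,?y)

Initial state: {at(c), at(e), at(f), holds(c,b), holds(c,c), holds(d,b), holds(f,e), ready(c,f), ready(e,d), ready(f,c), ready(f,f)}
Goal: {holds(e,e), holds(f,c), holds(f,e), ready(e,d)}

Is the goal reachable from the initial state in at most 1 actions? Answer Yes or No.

1. free(f)  →  {at(c), at(e), at(f), holds(c,b), holds(c,c), holds(d,b), holds(f,e), holds(f,f), ready(c,f), ready(e,d), ready(f,c), ready(f,f)}
2. swap(e,f)  →  {at(c), at(e), at(f), holds(c,b), holds(c,c), holds(d,b), holds(e,e), holds(f,e), holds(f,f), ready(c,f), ready(e,d), ready(f,c), ready(f,f)}
3. push(f,c)  →  {at(c), at(e), at(f), holds(c,b), holds(d,b), holds(e,e), holds(f,c), holds(f,e), ready(c,f), ready(e,d), ready(f,f)}
optimal plan length = 3; 3 > 1

No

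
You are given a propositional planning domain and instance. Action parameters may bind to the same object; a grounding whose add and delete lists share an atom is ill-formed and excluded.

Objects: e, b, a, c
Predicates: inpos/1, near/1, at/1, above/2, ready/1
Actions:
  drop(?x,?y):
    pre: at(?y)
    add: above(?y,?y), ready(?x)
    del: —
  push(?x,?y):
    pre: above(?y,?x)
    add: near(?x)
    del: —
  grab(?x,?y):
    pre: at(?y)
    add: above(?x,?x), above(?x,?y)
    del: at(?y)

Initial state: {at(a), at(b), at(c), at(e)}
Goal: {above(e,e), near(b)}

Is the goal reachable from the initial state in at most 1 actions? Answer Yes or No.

1. grab(e,b)  →  {above(e,b), above(e,e), at(a), at(c), at(e)}
2. push(b,e)  →  {above(e,b), above(e,e), at(a), at(c), at(e), near(b)}
optimal plan length = 2; 2 > 1

No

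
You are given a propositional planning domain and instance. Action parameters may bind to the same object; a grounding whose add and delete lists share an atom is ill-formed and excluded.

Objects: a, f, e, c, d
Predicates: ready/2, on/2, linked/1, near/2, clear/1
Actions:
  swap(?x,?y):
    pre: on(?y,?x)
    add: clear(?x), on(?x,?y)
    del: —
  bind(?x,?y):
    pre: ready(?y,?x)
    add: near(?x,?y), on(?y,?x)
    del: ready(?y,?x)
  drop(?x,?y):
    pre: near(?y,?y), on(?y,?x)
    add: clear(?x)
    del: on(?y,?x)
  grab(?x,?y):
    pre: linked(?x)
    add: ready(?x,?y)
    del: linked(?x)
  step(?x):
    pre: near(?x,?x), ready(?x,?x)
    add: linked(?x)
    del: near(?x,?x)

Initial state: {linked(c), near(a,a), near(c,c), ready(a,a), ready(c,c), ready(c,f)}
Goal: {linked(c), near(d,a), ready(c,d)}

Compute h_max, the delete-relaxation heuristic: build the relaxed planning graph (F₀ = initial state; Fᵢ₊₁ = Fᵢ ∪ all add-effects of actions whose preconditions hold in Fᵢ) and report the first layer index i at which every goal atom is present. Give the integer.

F0 = init (6 atoms)
F1 = F0 ∪ {linked(a), near(f,c), on(a,a), on(c,c), on(c,f), ready(c,a), ready(c,d), ready(c,e)}  (14 atoms)
F2 = F1 ∪ {clear(a), clear(c), clear(f), near(a,c), near(d,c), near(e,c), on(c,a), on(c,d), on(c,e), on(f,c), ready(a,c), ready(a,d), ready(a,e), ready(a,f)}  (28 atoms)
F3 = F2 ∪ {clear(d), clear(e), near(c,a), near(d,a), near(e,a), near(f,a), on(a,c), on(a,d), on(a,e), on(a,f), on(d,c), on(e,c)}  (40 atoms)
goal ⊆ F3  ⇒  h_max = 3

3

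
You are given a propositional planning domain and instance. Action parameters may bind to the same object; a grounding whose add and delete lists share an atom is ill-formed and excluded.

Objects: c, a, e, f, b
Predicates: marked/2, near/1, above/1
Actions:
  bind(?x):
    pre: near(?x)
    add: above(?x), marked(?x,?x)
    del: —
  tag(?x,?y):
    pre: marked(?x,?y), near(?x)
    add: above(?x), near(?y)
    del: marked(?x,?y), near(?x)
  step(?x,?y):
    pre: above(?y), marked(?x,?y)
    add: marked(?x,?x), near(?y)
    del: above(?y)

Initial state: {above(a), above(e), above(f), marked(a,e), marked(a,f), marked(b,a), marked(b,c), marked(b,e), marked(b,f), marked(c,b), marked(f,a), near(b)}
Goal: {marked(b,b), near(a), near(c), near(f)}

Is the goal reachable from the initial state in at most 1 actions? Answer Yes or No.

No

1. tag(b,c)  →  {above(a), above(b), above(e), above(f), marked(a,e), marked(a,f), marked(b,a), marked(b,e), marked(b,f), marked(c,b), marked(f,a), near(c)}
2. step(a,f)  →  {above(a), above(b), above(e), marked(a,a), marked(a,e), marked(a,f), marked(b,a), marked(b,e), marked(b,f), marked(c,b), marked(f,a), near(c), near(f)}
3. step(b,a)  →  {above(b), above(e), marked(a,a), marked(a,e), marked(a,f), marked(b,a), marked(b,b), marked(b,e), marked(b,f), marked(c,b), marked(f,a), near(a), near(c), near(f)}
optimal plan length = 3; 3 > 1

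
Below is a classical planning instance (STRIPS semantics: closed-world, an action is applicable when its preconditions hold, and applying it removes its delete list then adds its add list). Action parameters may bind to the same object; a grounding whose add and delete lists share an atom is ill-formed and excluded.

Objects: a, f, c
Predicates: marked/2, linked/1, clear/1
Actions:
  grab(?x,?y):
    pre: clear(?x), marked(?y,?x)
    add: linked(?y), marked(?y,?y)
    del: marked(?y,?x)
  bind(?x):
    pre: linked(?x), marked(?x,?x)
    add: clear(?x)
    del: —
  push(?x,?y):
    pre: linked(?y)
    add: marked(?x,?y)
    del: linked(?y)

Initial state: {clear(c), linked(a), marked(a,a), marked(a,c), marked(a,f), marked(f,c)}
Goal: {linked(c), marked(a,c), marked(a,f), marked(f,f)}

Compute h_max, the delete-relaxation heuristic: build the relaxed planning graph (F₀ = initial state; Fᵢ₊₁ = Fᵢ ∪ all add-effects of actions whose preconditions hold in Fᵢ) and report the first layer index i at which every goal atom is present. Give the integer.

F0 = init (6 atoms)
F1 = F0 ∪ {clear(a), linked(f), marked(c,a), marked(f,a), marked(f,f)}  (11 atoms)
F2 = F1 ∪ {clear(f), linked(c), marked(c,c), marked(c,f)}  (15 atoms)
goal ⊆ F2  ⇒  h_max = 2

2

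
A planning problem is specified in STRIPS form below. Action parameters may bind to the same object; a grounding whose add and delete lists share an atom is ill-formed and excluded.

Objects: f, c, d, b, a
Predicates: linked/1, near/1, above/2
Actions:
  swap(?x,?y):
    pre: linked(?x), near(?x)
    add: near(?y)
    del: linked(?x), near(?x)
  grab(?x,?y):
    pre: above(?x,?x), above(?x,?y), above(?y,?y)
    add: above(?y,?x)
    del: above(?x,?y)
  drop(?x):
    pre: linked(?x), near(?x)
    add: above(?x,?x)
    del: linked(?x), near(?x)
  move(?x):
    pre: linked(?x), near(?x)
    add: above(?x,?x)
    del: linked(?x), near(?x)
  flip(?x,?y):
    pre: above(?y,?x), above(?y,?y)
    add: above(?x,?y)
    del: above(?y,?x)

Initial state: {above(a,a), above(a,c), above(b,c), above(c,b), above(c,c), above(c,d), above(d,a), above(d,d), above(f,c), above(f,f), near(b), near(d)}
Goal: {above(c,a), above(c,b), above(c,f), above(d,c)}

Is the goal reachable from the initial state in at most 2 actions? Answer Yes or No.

No

1. grab(f,c)  →  {above(a,a), above(a,c), above(b,c), above(c,b), above(c,c), above(c,d), above(c,f), above(d,a), above(d,d), above(f,f), near(b), near(d)}
2. grab(c,d)  →  {above(a,a), above(a,c), above(b,c), above(c,b), above(c,c), above(c,f), above(d,a), above(d,c), above(d,d), above(f,f), near(b), near(d)}
3. grab(a,c)  →  {above(a,a), above(b,c), above(c,a), above(c,b), above(c,c), above(c,f), above(d,a), above(d,c), above(d,d), above(f,f), near(b), near(d)}
optimal plan length = 3; 3 > 2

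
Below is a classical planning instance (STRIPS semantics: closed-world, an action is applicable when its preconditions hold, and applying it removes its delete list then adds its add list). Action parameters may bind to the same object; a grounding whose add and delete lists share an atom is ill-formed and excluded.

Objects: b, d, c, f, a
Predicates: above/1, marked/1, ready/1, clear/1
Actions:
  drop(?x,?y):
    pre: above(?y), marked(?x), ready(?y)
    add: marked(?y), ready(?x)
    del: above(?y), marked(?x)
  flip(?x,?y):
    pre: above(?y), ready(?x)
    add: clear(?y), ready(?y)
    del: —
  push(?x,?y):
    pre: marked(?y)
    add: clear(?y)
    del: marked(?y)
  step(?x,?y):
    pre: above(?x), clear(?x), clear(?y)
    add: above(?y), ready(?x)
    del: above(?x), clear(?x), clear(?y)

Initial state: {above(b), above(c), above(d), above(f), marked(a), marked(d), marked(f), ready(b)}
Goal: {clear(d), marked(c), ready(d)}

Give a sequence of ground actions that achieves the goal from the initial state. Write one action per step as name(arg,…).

flip(b,d); flip(b,c); drop(d,c)

1. flip(b,d)  →  {above(b), above(c), above(d), above(f), clear(d), marked(a), marked(d), marked(f), ready(b), ready(d)}
2. flip(b,c)  →  {above(b), above(c), above(d), above(f), clear(c), clear(d), marked(a), marked(d), marked(f), ready(b), ready(c), ready(d)}
3. drop(d,c)  →  {above(b), above(d), above(f), clear(c), clear(d), marked(a), marked(c), marked(f), ready(b), ready(c), ready(d)}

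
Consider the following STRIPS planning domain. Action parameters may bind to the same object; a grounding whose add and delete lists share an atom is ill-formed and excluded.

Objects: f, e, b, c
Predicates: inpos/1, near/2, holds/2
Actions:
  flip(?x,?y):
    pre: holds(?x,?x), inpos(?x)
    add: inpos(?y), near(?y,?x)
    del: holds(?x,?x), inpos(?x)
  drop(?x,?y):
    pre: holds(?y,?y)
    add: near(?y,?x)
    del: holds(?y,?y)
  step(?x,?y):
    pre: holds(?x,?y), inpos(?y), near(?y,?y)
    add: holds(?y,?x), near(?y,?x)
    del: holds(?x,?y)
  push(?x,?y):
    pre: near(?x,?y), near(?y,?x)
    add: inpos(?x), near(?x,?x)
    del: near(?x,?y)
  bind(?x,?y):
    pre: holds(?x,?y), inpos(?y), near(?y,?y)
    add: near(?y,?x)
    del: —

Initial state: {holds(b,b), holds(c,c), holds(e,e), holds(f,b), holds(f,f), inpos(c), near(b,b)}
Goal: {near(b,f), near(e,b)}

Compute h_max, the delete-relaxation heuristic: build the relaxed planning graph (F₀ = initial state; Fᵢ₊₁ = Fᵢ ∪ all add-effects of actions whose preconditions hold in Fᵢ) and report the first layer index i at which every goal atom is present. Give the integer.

F0 = init (7 atoms)
F1 = F0 ∪ {inpos(b), inpos(e), inpos(f), near(b,c), near(b,e), near(b,f), near(c,b), near(c,c), near(c,e), near(c,f), near(e,b), near(e,c), near(e,e), near(e,f), near(f,b), near(f,c), near(f,e), near(f,f)}  (25 atoms)
goal ⊆ F1  ⇒  h_max = 1

1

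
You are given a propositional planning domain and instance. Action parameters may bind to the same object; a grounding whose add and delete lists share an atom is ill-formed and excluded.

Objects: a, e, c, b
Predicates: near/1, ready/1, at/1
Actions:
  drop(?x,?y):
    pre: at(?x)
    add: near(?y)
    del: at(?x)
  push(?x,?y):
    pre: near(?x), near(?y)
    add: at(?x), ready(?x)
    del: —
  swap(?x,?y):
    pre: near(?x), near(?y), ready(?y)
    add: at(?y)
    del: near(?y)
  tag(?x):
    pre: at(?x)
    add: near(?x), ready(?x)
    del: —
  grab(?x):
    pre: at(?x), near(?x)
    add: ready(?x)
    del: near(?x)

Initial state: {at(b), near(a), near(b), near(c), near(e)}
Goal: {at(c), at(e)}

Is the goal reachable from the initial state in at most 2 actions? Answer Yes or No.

1. push(e,a)  →  {at(b), at(e), near(a), near(b), near(c), near(e), ready(e)}
2. push(c,a)  →  {at(b), at(c), at(e), near(a), near(b), near(c), near(e), ready(c), ready(e)}
optimal plan length = 2; 2 ≤ 2

Yes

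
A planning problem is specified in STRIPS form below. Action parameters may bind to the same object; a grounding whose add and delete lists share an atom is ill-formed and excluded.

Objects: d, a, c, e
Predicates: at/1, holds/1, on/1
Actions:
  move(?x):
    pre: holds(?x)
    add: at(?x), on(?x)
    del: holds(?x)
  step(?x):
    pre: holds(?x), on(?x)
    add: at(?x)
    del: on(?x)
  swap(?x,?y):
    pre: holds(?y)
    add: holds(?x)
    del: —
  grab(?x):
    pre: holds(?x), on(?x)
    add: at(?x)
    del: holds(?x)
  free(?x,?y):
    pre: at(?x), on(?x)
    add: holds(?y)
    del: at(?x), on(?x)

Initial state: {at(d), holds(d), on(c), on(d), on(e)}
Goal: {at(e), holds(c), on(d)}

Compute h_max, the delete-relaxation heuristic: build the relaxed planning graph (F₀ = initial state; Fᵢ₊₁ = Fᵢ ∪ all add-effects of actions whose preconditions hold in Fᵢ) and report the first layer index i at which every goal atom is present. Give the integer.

2

F0 = init (5 atoms)
F1 = F0 ∪ {holds(a), holds(c), holds(e)}  (8 atoms)
F2 = F1 ∪ {at(a), at(c), at(e), on(a)}  (12 atoms)
goal ⊆ F2  ⇒  h_max = 2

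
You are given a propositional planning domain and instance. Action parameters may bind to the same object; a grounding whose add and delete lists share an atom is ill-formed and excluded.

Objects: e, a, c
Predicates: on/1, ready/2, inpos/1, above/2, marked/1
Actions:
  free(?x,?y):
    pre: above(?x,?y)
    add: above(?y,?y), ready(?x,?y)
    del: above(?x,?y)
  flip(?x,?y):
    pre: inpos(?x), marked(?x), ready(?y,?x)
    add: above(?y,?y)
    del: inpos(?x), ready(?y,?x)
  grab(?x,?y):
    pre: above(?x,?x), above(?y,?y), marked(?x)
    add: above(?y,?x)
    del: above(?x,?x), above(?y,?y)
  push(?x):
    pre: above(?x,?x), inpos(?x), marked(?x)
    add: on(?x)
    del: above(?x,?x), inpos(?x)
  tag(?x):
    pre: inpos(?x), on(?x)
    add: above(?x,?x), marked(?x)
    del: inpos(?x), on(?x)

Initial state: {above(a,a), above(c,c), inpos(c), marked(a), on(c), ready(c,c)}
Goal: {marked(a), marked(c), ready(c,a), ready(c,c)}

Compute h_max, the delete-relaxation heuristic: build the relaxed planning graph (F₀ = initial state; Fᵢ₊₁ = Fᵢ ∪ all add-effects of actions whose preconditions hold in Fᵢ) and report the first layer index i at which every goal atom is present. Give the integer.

2

F0 = init (6 atoms)
F1 = F0 ∪ {above(c,a), marked(c)}  (8 atoms)
F2 = F1 ∪ {above(a,c), ready(c,a)}  (10 atoms)
goal ⊆ F2  ⇒  h_max = 2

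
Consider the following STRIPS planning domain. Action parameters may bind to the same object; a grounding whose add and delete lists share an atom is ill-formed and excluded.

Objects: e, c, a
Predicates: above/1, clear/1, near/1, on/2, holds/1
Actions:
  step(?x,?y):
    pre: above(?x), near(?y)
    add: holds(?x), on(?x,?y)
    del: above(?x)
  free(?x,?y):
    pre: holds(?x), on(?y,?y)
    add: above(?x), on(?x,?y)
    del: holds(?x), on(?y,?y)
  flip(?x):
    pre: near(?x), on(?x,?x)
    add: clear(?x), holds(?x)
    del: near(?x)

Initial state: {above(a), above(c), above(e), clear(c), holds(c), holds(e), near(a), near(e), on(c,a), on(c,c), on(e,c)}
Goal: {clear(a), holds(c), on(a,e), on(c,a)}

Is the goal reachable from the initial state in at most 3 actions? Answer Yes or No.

1. step(e,e)  →  {above(a), above(c), clear(c), holds(c), holds(e), near(a), near(e), on(c,a), on(c,c), on(e,c), on(e,e)}
2. step(a,a)  →  {above(c), clear(c), holds(a), holds(c), holds(e), near(a), near(e), on(a,a), on(c,a), on(c,c), on(e,c), on(e,e)}
3. free(a,e)  →  {above(a), above(c), clear(c), holds(c), holds(e), near(a), near(e), on(a,a), on(a,e), on(c,a), on(c,c), on(e,c)}
4. flip(a)  →  {above(a), above(c), clear(a), clear(c), holds(a), holds(c), holds(e), near(e), on(a,a), on(a,e), on(c,a), on(c,c), on(e,c)}
optimal plan length = 4; 4 > 3

No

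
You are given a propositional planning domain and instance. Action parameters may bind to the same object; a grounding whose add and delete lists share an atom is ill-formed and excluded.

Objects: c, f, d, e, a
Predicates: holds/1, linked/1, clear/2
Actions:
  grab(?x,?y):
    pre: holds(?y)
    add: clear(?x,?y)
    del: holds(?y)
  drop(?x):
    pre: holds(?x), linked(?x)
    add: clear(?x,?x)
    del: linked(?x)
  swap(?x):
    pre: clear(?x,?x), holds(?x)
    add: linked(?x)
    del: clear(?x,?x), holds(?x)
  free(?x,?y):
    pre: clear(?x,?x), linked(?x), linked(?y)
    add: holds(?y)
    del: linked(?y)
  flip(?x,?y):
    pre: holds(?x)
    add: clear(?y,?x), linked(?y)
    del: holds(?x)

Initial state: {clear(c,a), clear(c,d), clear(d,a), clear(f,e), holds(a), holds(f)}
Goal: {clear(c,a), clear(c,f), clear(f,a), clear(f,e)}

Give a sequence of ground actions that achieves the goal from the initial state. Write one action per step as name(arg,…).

grab(c,f); grab(f,a)

1. grab(c,f)  →  {clear(c,a), clear(c,d), clear(c,f), clear(d,a), clear(f,e), holds(a)}
2. grab(f,a)  →  {clear(c,a), clear(c,d), clear(c,f), clear(d,a), clear(f,a), clear(f,e)}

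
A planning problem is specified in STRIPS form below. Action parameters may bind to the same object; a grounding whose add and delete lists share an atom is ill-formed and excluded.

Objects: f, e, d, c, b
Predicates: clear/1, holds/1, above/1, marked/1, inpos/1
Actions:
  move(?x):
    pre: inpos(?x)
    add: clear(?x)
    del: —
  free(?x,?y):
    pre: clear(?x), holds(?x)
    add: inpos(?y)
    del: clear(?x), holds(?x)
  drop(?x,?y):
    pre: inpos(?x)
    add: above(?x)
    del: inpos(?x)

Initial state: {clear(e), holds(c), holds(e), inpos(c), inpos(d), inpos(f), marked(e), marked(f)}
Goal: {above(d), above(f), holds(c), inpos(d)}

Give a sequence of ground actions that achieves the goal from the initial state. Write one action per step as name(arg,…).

1. drop(f,f)  →  {above(f), clear(e), holds(c), holds(e), inpos(c), inpos(d), marked(e), marked(f)}
2. drop(d,f)  →  {above(d), above(f), clear(e), holds(c), holds(e), inpos(c), marked(e), marked(f)}
3. free(e,d)  →  {above(d), above(f), holds(c), inpos(c), inpos(d), marked(e), marked(f)}

drop(f,f); drop(d,f); free(e,d)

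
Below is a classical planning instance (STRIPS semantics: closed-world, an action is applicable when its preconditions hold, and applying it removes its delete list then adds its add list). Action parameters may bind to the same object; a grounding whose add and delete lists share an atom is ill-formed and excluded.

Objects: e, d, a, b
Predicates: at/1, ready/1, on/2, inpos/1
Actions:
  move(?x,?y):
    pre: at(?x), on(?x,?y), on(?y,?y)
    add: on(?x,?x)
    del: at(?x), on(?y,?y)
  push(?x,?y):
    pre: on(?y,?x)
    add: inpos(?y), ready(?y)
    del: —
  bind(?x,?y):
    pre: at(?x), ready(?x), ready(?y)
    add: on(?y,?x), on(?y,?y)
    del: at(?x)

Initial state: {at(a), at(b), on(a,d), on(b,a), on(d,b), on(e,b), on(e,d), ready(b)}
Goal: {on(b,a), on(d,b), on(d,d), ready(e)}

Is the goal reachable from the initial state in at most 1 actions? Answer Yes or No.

No

1. push(d,e)  →  {at(a), at(b), inpos(e), on(a,d), on(b,a), on(d,b), on(e,b), on(e,d), ready(b), ready(e)}
2. push(b,d)  →  {at(a), at(b), inpos(d), inpos(e), on(a,d), on(b,a), on(d,b), on(e,b), on(e,d), ready(b), ready(d), ready(e)}
3. bind(b,d)  →  {at(a), inpos(d), inpos(e), on(a,d), on(b,a), on(d,b), on(d,d), on(e,b), on(e,d), ready(b), ready(d), ready(e)}
optimal plan length = 3; 3 > 1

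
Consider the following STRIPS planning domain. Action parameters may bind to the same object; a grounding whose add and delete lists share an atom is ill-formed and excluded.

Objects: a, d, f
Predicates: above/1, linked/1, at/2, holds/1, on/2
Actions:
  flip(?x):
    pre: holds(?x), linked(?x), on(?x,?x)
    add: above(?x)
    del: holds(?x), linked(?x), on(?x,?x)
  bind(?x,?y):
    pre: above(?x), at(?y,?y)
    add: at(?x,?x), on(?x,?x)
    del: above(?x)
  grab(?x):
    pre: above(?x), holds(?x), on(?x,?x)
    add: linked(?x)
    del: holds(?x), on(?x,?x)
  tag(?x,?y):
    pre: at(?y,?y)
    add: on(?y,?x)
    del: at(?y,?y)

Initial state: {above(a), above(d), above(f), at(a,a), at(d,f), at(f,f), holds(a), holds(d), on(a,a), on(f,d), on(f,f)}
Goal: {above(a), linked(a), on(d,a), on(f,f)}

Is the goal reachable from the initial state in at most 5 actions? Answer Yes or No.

1. bind(d,a)  →  {above(a), above(f), at(a,a), at(d,d), at(d,f), at(f,f), holds(a), holds(d), on(a,a), on(d,d), on(f,d), on(f,f)}
2. grab(a)  →  {above(a), above(f), at(a,a), at(d,d), at(d,f), at(f,f), holds(d), linked(a), on(d,d), on(f,d), on(f,f)}
3. tag(a,d)  →  {above(a), above(f), at(a,a), at(d,f), at(f,f), holds(d), linked(a), on(d,a), on(d,d), on(f,d), on(f,f)}
optimal plan length = 3; 3 ≤ 5

Yes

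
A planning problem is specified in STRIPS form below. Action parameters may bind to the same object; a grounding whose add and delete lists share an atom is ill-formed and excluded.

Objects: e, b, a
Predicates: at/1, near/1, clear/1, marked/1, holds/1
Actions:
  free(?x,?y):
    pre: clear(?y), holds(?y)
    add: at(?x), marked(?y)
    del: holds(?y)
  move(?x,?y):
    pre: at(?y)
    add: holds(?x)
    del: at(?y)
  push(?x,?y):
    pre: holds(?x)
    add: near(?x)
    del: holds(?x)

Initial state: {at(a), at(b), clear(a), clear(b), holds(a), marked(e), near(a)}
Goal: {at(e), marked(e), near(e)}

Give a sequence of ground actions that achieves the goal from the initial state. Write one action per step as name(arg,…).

1. free(e,a)  →  {at(a), at(b), at(e), clear(a), clear(b), marked(a), marked(e), near(a)}
2. move(e,b)  →  {at(a), at(e), clear(a), clear(b), holds(e), marked(a), marked(e), near(a)}
3. push(e,e)  →  {at(a), at(e), clear(a), clear(b), marked(a), marked(e), near(a), near(e)}

free(e,a); move(e,b); push(e,e)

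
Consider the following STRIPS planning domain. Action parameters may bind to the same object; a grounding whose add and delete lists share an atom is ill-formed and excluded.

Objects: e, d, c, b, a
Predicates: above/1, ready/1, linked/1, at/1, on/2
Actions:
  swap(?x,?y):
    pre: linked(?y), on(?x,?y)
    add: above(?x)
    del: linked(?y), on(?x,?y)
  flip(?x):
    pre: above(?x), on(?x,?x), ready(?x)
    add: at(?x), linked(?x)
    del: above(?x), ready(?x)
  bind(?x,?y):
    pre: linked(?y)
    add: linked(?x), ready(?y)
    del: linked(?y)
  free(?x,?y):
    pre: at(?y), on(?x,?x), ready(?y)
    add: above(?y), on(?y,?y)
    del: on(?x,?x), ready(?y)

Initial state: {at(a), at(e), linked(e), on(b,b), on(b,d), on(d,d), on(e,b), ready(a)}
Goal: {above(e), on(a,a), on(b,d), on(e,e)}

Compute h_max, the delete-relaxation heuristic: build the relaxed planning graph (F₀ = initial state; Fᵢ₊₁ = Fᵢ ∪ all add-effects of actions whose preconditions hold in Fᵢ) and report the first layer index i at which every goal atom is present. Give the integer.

F0 = init (8 atoms)
F1 = F0 ∪ {above(a), linked(a), linked(b), linked(c), linked(d), on(a,a), ready(e)}  (15 atoms)
F2 = F1 ∪ {above(b), above(d), above(e), on(e,e), ready(b), ready(c), ready(d)}  (22 atoms)
goal ⊆ F2  ⇒  h_max = 2

2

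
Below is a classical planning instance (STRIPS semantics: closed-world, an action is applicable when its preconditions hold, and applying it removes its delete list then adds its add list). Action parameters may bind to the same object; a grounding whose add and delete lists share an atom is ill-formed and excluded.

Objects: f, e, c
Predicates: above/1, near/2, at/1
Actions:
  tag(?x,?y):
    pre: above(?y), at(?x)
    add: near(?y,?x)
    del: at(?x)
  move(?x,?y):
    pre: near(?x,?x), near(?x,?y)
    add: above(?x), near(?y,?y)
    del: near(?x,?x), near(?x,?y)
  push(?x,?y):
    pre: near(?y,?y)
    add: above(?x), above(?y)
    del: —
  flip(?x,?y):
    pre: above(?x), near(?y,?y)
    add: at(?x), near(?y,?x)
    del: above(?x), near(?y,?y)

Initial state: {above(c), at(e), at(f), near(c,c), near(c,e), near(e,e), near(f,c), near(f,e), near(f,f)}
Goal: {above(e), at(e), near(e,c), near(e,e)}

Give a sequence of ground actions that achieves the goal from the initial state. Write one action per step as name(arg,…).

push(f,e); flip(c,f); tag(c,e)

1. push(f,e)  →  {above(c), above(e), above(f), at(e), at(f), near(c,c), near(c,e), near(e,e), near(f,c), near(f,e), near(f,f)}
2. flip(c,f)  →  {above(e), above(f), at(c), at(e), at(f), near(c,c), near(c,e), near(e,e), near(f,c), near(f,e)}
3. tag(c,e)  →  {above(e), above(f), at(e), at(f), near(c,c), near(c,e), near(e,c), near(e,e), near(f,c), near(f,e)}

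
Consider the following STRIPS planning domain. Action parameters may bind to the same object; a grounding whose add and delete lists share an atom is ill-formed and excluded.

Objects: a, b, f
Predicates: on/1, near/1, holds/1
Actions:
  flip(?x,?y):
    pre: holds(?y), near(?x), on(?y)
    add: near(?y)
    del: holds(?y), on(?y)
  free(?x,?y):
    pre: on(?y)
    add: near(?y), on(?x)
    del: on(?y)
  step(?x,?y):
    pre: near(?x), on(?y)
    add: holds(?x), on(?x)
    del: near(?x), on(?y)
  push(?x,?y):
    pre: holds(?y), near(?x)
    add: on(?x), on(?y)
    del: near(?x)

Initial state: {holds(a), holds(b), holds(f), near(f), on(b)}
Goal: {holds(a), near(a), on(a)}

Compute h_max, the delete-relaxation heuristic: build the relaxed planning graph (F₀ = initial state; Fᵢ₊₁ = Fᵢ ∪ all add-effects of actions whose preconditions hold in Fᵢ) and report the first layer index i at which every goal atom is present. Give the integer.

F0 = init (5 atoms)
F1 = F0 ∪ {near(b), on(a), on(f)}  (8 atoms)
F2 = F1 ∪ {near(a)}  (9 atoms)
goal ⊆ F2  ⇒  h_max = 2

2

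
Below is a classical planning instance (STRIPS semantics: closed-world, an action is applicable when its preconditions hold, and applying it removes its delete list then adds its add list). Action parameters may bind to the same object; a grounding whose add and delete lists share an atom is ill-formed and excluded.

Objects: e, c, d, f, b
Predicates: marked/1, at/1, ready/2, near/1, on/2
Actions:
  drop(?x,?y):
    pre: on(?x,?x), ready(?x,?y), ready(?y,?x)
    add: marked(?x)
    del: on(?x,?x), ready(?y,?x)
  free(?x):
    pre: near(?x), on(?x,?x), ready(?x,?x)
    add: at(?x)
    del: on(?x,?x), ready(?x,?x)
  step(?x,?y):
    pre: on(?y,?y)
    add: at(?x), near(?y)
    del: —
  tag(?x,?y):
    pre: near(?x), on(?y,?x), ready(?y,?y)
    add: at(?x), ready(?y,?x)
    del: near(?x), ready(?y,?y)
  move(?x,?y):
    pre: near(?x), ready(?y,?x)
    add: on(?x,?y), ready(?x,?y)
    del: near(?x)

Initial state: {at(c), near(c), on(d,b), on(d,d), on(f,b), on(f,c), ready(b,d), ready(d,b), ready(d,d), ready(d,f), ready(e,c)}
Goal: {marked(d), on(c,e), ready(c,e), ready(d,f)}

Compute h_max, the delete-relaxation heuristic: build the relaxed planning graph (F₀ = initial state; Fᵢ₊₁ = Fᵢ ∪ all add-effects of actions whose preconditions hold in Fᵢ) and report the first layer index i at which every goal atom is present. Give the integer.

1

F0 = init (11 atoms)
F1 = F0 ∪ {at(b), at(d), at(e), at(f), marked(d), near(d), on(c,e), ready(c,e)}  (19 atoms)
goal ⊆ F1  ⇒  h_max = 1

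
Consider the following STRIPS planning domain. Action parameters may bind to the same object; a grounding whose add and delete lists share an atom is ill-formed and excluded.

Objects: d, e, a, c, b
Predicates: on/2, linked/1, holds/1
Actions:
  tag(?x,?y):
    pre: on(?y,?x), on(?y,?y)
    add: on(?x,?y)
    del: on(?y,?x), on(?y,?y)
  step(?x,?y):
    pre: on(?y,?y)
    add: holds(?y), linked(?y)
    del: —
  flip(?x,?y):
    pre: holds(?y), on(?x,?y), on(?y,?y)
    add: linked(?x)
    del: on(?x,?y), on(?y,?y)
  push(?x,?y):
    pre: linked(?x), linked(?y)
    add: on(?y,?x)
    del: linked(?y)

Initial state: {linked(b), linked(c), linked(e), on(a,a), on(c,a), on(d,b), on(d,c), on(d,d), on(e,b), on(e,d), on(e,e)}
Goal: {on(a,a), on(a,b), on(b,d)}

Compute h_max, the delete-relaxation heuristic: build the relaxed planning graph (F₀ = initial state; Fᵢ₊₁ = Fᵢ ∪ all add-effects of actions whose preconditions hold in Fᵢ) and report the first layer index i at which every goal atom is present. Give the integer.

2

F0 = init (11 atoms)
F1 = F0 ∪ {holds(a), holds(d), holds(e), linked(a), linked(d), on(b,b), on(b,c), on(b,d), on(b,e), on(c,b), on(c,c), on(c,d), on(c,e), on(d,e), on(e,c)}  (26 atoms)
F2 = F1 ∪ {holds(b), holds(c), on(a,b), on(a,c), on(a,d), on(a,e), on(b,a), on(d,a), on(e,a)}  (35 atoms)
goal ⊆ F2  ⇒  h_max = 2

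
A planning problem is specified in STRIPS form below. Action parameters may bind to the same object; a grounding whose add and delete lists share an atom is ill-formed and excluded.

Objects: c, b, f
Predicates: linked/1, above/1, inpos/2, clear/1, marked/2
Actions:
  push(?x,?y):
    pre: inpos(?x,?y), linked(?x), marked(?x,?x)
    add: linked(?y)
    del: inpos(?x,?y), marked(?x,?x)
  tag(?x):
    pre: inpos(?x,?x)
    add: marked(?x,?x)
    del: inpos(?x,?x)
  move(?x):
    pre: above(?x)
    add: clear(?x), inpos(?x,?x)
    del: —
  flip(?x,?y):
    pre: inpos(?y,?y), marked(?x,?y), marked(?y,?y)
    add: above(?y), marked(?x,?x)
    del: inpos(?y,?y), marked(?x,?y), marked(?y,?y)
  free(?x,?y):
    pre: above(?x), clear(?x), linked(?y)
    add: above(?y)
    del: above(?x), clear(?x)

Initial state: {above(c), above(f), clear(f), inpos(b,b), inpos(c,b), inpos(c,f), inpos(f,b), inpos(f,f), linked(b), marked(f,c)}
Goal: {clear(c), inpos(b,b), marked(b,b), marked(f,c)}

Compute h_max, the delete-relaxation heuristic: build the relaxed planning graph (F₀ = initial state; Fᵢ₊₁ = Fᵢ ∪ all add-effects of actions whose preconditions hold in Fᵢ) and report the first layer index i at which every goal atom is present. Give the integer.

F0 = init (10 atoms)
F1 = F0 ∪ {above(b), clear(c), inpos(c,c), marked(b,b), marked(f,f)}  (15 atoms)
goal ⊆ F1  ⇒  h_max = 1

1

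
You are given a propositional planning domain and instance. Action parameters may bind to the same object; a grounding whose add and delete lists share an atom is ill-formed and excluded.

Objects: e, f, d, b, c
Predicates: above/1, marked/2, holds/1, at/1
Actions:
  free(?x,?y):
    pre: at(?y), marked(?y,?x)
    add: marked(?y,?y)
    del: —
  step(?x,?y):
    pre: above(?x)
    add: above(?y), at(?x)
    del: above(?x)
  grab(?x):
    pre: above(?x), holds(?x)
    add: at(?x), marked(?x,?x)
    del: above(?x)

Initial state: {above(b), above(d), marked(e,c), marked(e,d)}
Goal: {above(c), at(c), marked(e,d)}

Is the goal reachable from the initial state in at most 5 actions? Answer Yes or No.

Yes

1. step(d,c)  →  {above(b), above(c), at(d), marked(e,c), marked(e,d)}
2. step(c,e)  →  {above(b), above(e), at(c), at(d), marked(e,c), marked(e,d)}
3. step(e,c)  →  {above(b), above(c), at(c), at(d), at(e), marked(e,c), marked(e,d)}
optimal plan length = 3; 3 ≤ 5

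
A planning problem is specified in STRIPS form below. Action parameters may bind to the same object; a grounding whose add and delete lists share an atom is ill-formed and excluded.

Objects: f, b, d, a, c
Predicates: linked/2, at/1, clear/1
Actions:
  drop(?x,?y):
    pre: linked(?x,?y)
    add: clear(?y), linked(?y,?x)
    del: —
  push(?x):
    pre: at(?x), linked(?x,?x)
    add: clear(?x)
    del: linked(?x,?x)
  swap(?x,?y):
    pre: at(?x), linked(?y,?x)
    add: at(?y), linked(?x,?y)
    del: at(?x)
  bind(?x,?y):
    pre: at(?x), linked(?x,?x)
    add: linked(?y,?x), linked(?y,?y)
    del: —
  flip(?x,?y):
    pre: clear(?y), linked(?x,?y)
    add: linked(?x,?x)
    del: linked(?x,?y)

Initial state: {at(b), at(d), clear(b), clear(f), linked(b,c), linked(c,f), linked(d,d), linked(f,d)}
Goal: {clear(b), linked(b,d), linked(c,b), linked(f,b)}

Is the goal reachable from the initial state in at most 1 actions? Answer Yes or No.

1. drop(b,c)  →  {at(b), at(d), clear(b), clear(c), clear(f), linked(b,c), linked(c,b), linked(c,f), linked(d,d), linked(f,d)}
2. bind(d,b)  →  {at(b), at(d), clear(b), clear(c), clear(f), linked(b,b), linked(b,c), linked(b,d), linked(c,b), linked(c,f), linked(d,d), linked(f,d)}
3. bind(b,f)  →  {at(b), at(d), clear(b), clear(c), clear(f), linked(b,b), linked(b,c), linked(b,d), linked(c,b), linked(c,f), linked(d,d), linked(f,b), linked(f,d), linked(f,f)}
optimal plan length = 3; 3 > 1

No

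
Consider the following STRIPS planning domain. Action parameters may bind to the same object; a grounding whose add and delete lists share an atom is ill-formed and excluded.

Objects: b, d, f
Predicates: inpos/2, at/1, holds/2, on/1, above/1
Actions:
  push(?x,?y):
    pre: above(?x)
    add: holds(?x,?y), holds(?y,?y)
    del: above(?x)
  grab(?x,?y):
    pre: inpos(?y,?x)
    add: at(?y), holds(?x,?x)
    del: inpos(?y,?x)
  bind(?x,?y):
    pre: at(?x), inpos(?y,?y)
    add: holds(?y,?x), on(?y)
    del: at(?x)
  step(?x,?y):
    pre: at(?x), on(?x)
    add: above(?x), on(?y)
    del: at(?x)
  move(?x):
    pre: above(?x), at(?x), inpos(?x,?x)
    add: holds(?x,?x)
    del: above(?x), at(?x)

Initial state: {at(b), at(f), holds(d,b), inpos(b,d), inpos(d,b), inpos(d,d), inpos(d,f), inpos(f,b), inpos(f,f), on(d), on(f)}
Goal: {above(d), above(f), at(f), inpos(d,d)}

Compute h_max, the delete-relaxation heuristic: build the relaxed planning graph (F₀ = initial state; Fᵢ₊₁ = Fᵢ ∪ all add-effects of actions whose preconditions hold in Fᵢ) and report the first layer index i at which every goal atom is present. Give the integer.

F0 = init (11 atoms)
F1 = F0 ∪ {above(f), at(d), holds(b,b), holds(d,d), holds(d,f), holds(f,b), holds(f,f), on(b)}  (19 atoms)
F2 = F1 ∪ {above(b), above(d), holds(f,d)}  (22 atoms)
goal ⊆ F2  ⇒  h_max = 2

2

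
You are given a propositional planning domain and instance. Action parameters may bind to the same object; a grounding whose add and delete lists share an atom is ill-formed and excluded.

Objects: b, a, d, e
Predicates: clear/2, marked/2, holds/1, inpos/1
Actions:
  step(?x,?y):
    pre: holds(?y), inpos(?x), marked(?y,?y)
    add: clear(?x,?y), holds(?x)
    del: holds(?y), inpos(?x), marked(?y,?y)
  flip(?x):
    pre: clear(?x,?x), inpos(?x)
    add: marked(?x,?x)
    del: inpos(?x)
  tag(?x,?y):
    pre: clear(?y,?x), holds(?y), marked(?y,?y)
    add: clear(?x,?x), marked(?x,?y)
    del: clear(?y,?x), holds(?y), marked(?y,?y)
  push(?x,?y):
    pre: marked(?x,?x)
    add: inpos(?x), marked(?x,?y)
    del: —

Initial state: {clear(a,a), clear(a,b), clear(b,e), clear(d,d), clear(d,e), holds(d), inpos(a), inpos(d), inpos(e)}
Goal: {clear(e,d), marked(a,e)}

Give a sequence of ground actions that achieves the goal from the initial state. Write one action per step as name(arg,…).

1. flip(a)  →  {clear(a,a), clear(a,b), clear(b,e), clear(d,d), clear(d,e), holds(d), inpos(d), inpos(e), marked(a,a)}
2. flip(d)  →  {clear(a,a), clear(a,b), clear(b,e), clear(d,d), clear(d,e), holds(d), inpos(e), marked(a,a), marked(d,d)}
3. step(e,d)  →  {clear(a,a), clear(a,b), clear(b,e), clear(d,d), clear(d,e), clear(e,d), holds(e), marked(a,a)}
4. push(a,e)  →  {clear(a,a), clear(a,b), clear(b,e), clear(d,d), clear(d,e), clear(e,d), holds(e), inpos(a), marked(a,a), marked(a,e)}

flip(a); flip(d); step(e,d); push(a,e)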